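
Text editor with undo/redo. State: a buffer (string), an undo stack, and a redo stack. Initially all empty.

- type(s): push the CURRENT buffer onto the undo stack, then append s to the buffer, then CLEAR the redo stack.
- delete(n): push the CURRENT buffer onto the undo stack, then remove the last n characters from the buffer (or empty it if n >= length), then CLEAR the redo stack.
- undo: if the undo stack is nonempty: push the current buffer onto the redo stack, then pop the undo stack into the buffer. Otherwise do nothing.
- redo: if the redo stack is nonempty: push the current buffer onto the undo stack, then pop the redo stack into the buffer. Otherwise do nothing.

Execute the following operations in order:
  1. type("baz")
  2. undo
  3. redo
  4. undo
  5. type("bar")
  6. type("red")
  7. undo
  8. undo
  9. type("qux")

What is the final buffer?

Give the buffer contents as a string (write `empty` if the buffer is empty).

Answer: qux

Derivation:
After op 1 (type): buf='baz' undo_depth=1 redo_depth=0
After op 2 (undo): buf='(empty)' undo_depth=0 redo_depth=1
After op 3 (redo): buf='baz' undo_depth=1 redo_depth=0
After op 4 (undo): buf='(empty)' undo_depth=0 redo_depth=1
After op 5 (type): buf='bar' undo_depth=1 redo_depth=0
After op 6 (type): buf='barred' undo_depth=2 redo_depth=0
After op 7 (undo): buf='bar' undo_depth=1 redo_depth=1
After op 8 (undo): buf='(empty)' undo_depth=0 redo_depth=2
After op 9 (type): buf='qux' undo_depth=1 redo_depth=0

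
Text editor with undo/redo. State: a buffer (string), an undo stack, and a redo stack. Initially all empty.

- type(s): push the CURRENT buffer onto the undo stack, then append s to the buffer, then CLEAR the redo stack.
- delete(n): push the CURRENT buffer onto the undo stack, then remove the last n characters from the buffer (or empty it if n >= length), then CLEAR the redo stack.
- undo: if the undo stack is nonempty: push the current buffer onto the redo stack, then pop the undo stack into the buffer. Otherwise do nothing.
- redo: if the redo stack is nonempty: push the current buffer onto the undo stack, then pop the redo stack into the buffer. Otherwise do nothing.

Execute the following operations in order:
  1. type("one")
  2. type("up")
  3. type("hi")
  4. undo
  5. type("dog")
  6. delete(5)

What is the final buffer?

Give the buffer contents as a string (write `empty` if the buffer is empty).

Answer: one

Derivation:
After op 1 (type): buf='one' undo_depth=1 redo_depth=0
After op 2 (type): buf='oneup' undo_depth=2 redo_depth=0
After op 3 (type): buf='oneuphi' undo_depth=3 redo_depth=0
After op 4 (undo): buf='oneup' undo_depth=2 redo_depth=1
After op 5 (type): buf='oneupdog' undo_depth=3 redo_depth=0
After op 6 (delete): buf='one' undo_depth=4 redo_depth=0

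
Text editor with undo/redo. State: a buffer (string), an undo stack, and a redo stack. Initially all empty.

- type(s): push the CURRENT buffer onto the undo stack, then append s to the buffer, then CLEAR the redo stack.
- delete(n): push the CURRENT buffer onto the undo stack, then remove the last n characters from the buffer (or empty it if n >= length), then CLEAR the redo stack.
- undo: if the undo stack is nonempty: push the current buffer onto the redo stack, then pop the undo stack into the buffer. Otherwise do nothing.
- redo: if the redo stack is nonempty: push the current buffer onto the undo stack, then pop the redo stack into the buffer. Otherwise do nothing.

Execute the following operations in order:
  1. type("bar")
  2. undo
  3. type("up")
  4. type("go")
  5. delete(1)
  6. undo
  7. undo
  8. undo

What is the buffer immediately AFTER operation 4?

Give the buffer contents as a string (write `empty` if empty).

Answer: upgo

Derivation:
After op 1 (type): buf='bar' undo_depth=1 redo_depth=0
After op 2 (undo): buf='(empty)' undo_depth=0 redo_depth=1
After op 3 (type): buf='up' undo_depth=1 redo_depth=0
After op 4 (type): buf='upgo' undo_depth=2 redo_depth=0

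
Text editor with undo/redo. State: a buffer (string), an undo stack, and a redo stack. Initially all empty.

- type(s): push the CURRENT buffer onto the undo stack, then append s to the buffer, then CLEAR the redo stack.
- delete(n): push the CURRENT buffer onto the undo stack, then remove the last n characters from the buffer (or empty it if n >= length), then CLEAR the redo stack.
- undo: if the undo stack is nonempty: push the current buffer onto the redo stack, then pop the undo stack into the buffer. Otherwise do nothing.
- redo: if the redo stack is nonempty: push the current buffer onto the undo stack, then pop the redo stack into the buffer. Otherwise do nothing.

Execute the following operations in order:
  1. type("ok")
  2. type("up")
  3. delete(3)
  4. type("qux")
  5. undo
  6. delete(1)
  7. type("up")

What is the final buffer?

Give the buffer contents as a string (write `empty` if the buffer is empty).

Answer: up

Derivation:
After op 1 (type): buf='ok' undo_depth=1 redo_depth=0
After op 2 (type): buf='okup' undo_depth=2 redo_depth=0
After op 3 (delete): buf='o' undo_depth=3 redo_depth=0
After op 4 (type): buf='oqux' undo_depth=4 redo_depth=0
After op 5 (undo): buf='o' undo_depth=3 redo_depth=1
After op 6 (delete): buf='(empty)' undo_depth=4 redo_depth=0
After op 7 (type): buf='up' undo_depth=5 redo_depth=0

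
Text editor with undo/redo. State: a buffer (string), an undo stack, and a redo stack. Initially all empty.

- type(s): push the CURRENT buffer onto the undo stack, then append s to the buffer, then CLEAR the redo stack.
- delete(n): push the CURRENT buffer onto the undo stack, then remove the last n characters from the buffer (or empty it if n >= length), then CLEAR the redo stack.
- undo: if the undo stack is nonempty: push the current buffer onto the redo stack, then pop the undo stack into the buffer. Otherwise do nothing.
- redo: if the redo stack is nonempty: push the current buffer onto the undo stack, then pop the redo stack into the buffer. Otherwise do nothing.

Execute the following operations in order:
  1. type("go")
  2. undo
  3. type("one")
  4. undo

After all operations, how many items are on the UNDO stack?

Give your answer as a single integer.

After op 1 (type): buf='go' undo_depth=1 redo_depth=0
After op 2 (undo): buf='(empty)' undo_depth=0 redo_depth=1
After op 3 (type): buf='one' undo_depth=1 redo_depth=0
After op 4 (undo): buf='(empty)' undo_depth=0 redo_depth=1

Answer: 0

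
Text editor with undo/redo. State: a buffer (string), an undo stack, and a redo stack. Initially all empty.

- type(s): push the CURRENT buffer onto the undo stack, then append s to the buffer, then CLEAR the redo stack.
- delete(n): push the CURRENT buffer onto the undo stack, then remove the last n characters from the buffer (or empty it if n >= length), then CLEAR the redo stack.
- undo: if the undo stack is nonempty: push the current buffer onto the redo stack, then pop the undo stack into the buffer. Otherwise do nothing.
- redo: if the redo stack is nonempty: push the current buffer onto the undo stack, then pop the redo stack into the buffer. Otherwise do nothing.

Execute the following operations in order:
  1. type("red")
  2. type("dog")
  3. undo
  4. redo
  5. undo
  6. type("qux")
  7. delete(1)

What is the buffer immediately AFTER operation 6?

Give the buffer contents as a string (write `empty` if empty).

After op 1 (type): buf='red' undo_depth=1 redo_depth=0
After op 2 (type): buf='reddog' undo_depth=2 redo_depth=0
After op 3 (undo): buf='red' undo_depth=1 redo_depth=1
After op 4 (redo): buf='reddog' undo_depth=2 redo_depth=0
After op 5 (undo): buf='red' undo_depth=1 redo_depth=1
After op 6 (type): buf='redqux' undo_depth=2 redo_depth=0

Answer: redqux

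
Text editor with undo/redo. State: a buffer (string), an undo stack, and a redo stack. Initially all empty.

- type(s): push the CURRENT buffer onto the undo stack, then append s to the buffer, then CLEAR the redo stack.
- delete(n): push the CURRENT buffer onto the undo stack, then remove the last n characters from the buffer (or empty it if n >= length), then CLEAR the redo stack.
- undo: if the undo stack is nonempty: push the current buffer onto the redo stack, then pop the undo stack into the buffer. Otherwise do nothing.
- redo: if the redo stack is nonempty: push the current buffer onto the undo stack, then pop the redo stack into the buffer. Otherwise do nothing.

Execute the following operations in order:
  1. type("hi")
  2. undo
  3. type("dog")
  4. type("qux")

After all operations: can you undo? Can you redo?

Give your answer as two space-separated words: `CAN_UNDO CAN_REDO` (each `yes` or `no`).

Answer: yes no

Derivation:
After op 1 (type): buf='hi' undo_depth=1 redo_depth=0
After op 2 (undo): buf='(empty)' undo_depth=0 redo_depth=1
After op 3 (type): buf='dog' undo_depth=1 redo_depth=0
After op 4 (type): buf='dogqux' undo_depth=2 redo_depth=0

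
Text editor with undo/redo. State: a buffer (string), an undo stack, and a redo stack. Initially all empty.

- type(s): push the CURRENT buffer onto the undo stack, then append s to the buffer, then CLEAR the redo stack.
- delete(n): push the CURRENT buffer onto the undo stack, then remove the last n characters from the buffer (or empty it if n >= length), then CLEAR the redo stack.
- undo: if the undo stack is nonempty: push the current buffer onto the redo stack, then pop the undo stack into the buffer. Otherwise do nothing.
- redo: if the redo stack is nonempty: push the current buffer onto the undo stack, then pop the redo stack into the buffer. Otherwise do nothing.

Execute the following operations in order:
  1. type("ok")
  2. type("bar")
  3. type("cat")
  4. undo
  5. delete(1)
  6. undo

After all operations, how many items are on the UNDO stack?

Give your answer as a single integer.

After op 1 (type): buf='ok' undo_depth=1 redo_depth=0
After op 2 (type): buf='okbar' undo_depth=2 redo_depth=0
After op 3 (type): buf='okbarcat' undo_depth=3 redo_depth=0
After op 4 (undo): buf='okbar' undo_depth=2 redo_depth=1
After op 5 (delete): buf='okba' undo_depth=3 redo_depth=0
After op 6 (undo): buf='okbar' undo_depth=2 redo_depth=1

Answer: 2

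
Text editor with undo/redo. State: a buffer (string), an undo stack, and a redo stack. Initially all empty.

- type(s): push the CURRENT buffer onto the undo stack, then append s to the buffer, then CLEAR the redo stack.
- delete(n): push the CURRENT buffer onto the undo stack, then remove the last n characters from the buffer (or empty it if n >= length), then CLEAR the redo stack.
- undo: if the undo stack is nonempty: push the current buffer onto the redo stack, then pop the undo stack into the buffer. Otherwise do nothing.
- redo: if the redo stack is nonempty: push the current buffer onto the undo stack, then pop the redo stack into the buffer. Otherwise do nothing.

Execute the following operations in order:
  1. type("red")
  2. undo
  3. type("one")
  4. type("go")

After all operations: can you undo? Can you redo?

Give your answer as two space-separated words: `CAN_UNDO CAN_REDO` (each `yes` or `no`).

Answer: yes no

Derivation:
After op 1 (type): buf='red' undo_depth=1 redo_depth=0
After op 2 (undo): buf='(empty)' undo_depth=0 redo_depth=1
After op 3 (type): buf='one' undo_depth=1 redo_depth=0
After op 4 (type): buf='onego' undo_depth=2 redo_depth=0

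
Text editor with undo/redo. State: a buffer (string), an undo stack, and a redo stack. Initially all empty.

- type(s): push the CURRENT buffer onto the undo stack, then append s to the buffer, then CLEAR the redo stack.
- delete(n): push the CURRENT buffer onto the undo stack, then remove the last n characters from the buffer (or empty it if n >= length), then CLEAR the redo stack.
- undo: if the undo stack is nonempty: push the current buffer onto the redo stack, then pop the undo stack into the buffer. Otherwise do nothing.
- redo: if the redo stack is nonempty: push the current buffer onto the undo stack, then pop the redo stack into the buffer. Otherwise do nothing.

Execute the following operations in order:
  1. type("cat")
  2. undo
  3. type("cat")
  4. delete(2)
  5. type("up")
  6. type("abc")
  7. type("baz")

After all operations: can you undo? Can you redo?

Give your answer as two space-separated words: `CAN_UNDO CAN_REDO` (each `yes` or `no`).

After op 1 (type): buf='cat' undo_depth=1 redo_depth=0
After op 2 (undo): buf='(empty)' undo_depth=0 redo_depth=1
After op 3 (type): buf='cat' undo_depth=1 redo_depth=0
After op 4 (delete): buf='c' undo_depth=2 redo_depth=0
After op 5 (type): buf='cup' undo_depth=3 redo_depth=0
After op 6 (type): buf='cupabc' undo_depth=4 redo_depth=0
After op 7 (type): buf='cupabcbaz' undo_depth=5 redo_depth=0

Answer: yes no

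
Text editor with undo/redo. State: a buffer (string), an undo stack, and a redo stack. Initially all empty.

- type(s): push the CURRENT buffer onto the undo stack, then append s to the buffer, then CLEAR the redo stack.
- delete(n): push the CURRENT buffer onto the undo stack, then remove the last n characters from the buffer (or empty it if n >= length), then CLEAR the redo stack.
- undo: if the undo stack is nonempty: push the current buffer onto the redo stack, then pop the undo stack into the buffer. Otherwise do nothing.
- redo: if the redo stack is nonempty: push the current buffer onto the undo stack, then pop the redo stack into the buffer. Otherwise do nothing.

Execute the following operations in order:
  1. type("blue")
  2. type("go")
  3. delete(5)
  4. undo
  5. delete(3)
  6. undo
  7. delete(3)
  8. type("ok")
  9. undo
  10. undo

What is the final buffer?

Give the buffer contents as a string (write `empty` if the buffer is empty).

After op 1 (type): buf='blue' undo_depth=1 redo_depth=0
After op 2 (type): buf='bluego' undo_depth=2 redo_depth=0
After op 3 (delete): buf='b' undo_depth=3 redo_depth=0
After op 4 (undo): buf='bluego' undo_depth=2 redo_depth=1
After op 5 (delete): buf='blu' undo_depth=3 redo_depth=0
After op 6 (undo): buf='bluego' undo_depth=2 redo_depth=1
After op 7 (delete): buf='blu' undo_depth=3 redo_depth=0
After op 8 (type): buf='bluok' undo_depth=4 redo_depth=0
After op 9 (undo): buf='blu' undo_depth=3 redo_depth=1
After op 10 (undo): buf='bluego' undo_depth=2 redo_depth=2

Answer: bluego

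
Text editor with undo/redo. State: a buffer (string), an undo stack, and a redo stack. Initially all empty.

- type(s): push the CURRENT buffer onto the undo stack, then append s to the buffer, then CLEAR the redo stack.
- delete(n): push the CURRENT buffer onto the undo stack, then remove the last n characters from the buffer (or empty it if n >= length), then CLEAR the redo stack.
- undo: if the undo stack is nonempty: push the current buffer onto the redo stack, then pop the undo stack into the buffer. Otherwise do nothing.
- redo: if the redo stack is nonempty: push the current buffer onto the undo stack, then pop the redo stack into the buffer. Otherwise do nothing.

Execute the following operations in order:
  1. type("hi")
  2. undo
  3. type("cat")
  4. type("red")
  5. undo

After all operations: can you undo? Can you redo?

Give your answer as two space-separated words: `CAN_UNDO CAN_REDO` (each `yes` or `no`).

Answer: yes yes

Derivation:
After op 1 (type): buf='hi' undo_depth=1 redo_depth=0
After op 2 (undo): buf='(empty)' undo_depth=0 redo_depth=1
After op 3 (type): buf='cat' undo_depth=1 redo_depth=0
After op 4 (type): buf='catred' undo_depth=2 redo_depth=0
After op 5 (undo): buf='cat' undo_depth=1 redo_depth=1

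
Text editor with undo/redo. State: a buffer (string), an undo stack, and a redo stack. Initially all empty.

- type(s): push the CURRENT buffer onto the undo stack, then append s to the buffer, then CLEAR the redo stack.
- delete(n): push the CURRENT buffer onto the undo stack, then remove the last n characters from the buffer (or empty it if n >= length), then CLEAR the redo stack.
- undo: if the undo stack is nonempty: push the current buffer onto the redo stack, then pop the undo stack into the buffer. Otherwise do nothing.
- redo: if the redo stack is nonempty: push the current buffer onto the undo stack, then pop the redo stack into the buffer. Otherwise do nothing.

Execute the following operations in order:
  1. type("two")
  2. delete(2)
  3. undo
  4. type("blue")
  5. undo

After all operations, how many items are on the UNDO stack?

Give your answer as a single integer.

After op 1 (type): buf='two' undo_depth=1 redo_depth=0
After op 2 (delete): buf='t' undo_depth=2 redo_depth=0
After op 3 (undo): buf='two' undo_depth=1 redo_depth=1
After op 4 (type): buf='twoblue' undo_depth=2 redo_depth=0
After op 5 (undo): buf='two' undo_depth=1 redo_depth=1

Answer: 1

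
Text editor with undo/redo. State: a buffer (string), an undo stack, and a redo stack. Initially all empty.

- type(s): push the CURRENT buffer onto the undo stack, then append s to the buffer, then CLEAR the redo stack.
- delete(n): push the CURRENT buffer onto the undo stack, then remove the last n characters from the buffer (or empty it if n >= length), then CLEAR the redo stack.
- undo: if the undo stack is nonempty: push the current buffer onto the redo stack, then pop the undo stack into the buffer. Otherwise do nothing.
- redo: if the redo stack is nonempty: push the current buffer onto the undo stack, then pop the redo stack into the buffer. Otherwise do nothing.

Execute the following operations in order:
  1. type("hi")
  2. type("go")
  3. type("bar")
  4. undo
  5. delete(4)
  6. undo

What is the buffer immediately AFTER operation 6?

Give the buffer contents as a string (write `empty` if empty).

After op 1 (type): buf='hi' undo_depth=1 redo_depth=0
After op 2 (type): buf='higo' undo_depth=2 redo_depth=0
After op 3 (type): buf='higobar' undo_depth=3 redo_depth=0
After op 4 (undo): buf='higo' undo_depth=2 redo_depth=1
After op 5 (delete): buf='(empty)' undo_depth=3 redo_depth=0
After op 6 (undo): buf='higo' undo_depth=2 redo_depth=1

Answer: higo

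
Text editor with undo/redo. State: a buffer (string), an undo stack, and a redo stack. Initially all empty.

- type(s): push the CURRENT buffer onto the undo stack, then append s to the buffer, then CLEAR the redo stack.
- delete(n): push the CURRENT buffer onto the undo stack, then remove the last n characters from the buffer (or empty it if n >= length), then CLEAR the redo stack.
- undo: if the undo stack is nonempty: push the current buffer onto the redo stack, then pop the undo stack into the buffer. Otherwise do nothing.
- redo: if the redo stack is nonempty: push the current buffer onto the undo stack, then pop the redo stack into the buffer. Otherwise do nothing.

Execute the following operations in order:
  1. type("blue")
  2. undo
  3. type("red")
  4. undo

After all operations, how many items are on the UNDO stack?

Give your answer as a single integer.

Answer: 0

Derivation:
After op 1 (type): buf='blue' undo_depth=1 redo_depth=0
After op 2 (undo): buf='(empty)' undo_depth=0 redo_depth=1
After op 3 (type): buf='red' undo_depth=1 redo_depth=0
After op 4 (undo): buf='(empty)' undo_depth=0 redo_depth=1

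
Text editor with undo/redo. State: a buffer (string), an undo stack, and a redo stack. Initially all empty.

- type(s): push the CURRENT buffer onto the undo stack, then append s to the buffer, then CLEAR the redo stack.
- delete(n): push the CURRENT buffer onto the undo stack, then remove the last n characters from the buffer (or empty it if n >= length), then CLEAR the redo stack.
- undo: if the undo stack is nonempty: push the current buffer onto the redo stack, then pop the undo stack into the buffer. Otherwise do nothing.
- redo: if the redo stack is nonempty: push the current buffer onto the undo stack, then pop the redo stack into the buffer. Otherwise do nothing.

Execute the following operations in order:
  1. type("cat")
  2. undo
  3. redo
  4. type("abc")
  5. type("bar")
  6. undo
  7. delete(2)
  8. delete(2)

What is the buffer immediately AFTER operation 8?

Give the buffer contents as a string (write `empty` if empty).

Answer: ca

Derivation:
After op 1 (type): buf='cat' undo_depth=1 redo_depth=0
After op 2 (undo): buf='(empty)' undo_depth=0 redo_depth=1
After op 3 (redo): buf='cat' undo_depth=1 redo_depth=0
After op 4 (type): buf='catabc' undo_depth=2 redo_depth=0
After op 5 (type): buf='catabcbar' undo_depth=3 redo_depth=0
After op 6 (undo): buf='catabc' undo_depth=2 redo_depth=1
After op 7 (delete): buf='cata' undo_depth=3 redo_depth=0
After op 8 (delete): buf='ca' undo_depth=4 redo_depth=0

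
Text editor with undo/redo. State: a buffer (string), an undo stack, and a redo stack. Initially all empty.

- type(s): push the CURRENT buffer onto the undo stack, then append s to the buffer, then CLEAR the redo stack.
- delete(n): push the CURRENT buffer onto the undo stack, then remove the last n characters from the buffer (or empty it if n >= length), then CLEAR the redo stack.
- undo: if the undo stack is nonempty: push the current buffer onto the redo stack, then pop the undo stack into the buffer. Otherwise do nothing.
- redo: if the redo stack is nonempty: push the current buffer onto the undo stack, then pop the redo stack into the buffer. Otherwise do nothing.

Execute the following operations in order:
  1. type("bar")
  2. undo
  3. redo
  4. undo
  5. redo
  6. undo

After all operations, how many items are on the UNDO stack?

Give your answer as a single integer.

After op 1 (type): buf='bar' undo_depth=1 redo_depth=0
After op 2 (undo): buf='(empty)' undo_depth=0 redo_depth=1
After op 3 (redo): buf='bar' undo_depth=1 redo_depth=0
After op 4 (undo): buf='(empty)' undo_depth=0 redo_depth=1
After op 5 (redo): buf='bar' undo_depth=1 redo_depth=0
After op 6 (undo): buf='(empty)' undo_depth=0 redo_depth=1

Answer: 0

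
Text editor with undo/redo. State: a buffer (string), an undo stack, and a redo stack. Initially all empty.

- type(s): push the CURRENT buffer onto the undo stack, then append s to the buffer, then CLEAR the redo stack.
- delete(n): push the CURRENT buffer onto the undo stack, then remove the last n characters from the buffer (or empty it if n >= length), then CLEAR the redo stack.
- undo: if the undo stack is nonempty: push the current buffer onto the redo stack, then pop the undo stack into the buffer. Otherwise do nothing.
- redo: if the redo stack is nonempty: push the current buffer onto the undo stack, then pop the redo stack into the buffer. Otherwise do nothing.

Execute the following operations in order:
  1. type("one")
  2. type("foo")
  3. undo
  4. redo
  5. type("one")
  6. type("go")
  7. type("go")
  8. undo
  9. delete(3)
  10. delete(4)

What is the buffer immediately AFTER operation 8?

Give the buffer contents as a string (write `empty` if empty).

After op 1 (type): buf='one' undo_depth=1 redo_depth=0
After op 2 (type): buf='onefoo' undo_depth=2 redo_depth=0
After op 3 (undo): buf='one' undo_depth=1 redo_depth=1
After op 4 (redo): buf='onefoo' undo_depth=2 redo_depth=0
After op 5 (type): buf='onefooone' undo_depth=3 redo_depth=0
After op 6 (type): buf='onefooonego' undo_depth=4 redo_depth=0
After op 7 (type): buf='onefooonegogo' undo_depth=5 redo_depth=0
After op 8 (undo): buf='onefooonego' undo_depth=4 redo_depth=1

Answer: onefooonego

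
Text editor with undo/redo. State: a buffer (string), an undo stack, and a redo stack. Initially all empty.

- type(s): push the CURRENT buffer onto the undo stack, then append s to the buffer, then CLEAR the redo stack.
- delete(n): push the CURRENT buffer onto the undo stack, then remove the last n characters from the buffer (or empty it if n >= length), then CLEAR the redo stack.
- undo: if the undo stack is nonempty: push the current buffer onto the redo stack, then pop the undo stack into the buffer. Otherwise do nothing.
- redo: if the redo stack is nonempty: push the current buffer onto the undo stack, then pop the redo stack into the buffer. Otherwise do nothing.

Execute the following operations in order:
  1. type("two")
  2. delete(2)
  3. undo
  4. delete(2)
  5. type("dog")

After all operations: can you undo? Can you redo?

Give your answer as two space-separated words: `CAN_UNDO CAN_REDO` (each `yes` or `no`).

After op 1 (type): buf='two' undo_depth=1 redo_depth=0
After op 2 (delete): buf='t' undo_depth=2 redo_depth=0
After op 3 (undo): buf='two' undo_depth=1 redo_depth=1
After op 4 (delete): buf='t' undo_depth=2 redo_depth=0
After op 5 (type): buf='tdog' undo_depth=3 redo_depth=0

Answer: yes no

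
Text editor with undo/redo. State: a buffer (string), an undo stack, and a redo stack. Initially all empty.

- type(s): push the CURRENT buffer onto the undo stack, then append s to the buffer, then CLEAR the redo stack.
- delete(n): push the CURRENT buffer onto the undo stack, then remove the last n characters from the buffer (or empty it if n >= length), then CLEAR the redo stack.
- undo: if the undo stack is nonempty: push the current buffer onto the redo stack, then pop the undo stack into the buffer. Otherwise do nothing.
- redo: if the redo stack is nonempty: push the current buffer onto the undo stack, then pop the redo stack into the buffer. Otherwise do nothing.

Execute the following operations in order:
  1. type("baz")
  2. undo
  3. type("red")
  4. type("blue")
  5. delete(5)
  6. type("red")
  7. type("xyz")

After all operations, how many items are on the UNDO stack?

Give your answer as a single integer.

Answer: 5

Derivation:
After op 1 (type): buf='baz' undo_depth=1 redo_depth=0
After op 2 (undo): buf='(empty)' undo_depth=0 redo_depth=1
After op 3 (type): buf='red' undo_depth=1 redo_depth=0
After op 4 (type): buf='redblue' undo_depth=2 redo_depth=0
After op 5 (delete): buf='re' undo_depth=3 redo_depth=0
After op 6 (type): buf='rered' undo_depth=4 redo_depth=0
After op 7 (type): buf='reredxyz' undo_depth=5 redo_depth=0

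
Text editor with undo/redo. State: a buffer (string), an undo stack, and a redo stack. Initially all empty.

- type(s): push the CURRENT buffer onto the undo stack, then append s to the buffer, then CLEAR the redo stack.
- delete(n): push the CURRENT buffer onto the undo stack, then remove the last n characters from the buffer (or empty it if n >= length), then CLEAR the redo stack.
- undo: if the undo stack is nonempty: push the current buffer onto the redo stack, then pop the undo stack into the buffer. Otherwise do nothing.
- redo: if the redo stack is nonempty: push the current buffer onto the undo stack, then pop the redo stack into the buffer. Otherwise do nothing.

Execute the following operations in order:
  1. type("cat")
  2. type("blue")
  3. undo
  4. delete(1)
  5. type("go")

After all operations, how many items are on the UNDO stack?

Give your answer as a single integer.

Answer: 3

Derivation:
After op 1 (type): buf='cat' undo_depth=1 redo_depth=0
After op 2 (type): buf='catblue' undo_depth=2 redo_depth=0
After op 3 (undo): buf='cat' undo_depth=1 redo_depth=1
After op 4 (delete): buf='ca' undo_depth=2 redo_depth=0
After op 5 (type): buf='cago' undo_depth=3 redo_depth=0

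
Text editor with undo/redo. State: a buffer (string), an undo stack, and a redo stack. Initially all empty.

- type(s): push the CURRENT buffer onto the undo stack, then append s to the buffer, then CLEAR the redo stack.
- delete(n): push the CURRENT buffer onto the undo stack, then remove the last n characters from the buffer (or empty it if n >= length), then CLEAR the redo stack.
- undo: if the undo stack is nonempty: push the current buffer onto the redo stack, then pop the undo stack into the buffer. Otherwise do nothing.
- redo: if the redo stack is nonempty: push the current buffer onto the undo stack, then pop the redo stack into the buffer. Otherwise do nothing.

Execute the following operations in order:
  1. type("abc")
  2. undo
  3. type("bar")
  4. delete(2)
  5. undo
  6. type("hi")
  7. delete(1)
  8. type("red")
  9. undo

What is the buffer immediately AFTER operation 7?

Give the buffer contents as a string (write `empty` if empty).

Answer: barh

Derivation:
After op 1 (type): buf='abc' undo_depth=1 redo_depth=0
After op 2 (undo): buf='(empty)' undo_depth=0 redo_depth=1
After op 3 (type): buf='bar' undo_depth=1 redo_depth=0
After op 4 (delete): buf='b' undo_depth=2 redo_depth=0
After op 5 (undo): buf='bar' undo_depth=1 redo_depth=1
After op 6 (type): buf='barhi' undo_depth=2 redo_depth=0
After op 7 (delete): buf='barh' undo_depth=3 redo_depth=0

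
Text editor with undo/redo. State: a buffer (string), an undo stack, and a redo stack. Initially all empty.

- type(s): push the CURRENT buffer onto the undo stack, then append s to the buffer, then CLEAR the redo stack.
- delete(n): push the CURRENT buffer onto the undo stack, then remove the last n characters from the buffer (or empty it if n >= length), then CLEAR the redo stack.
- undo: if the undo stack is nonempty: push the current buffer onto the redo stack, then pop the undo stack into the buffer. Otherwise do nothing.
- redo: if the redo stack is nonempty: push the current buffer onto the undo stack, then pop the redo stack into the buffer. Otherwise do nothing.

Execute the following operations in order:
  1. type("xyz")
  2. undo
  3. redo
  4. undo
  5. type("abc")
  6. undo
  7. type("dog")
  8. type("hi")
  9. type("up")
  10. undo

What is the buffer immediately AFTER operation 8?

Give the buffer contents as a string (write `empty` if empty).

After op 1 (type): buf='xyz' undo_depth=1 redo_depth=0
After op 2 (undo): buf='(empty)' undo_depth=0 redo_depth=1
After op 3 (redo): buf='xyz' undo_depth=1 redo_depth=0
After op 4 (undo): buf='(empty)' undo_depth=0 redo_depth=1
After op 5 (type): buf='abc' undo_depth=1 redo_depth=0
After op 6 (undo): buf='(empty)' undo_depth=0 redo_depth=1
After op 7 (type): buf='dog' undo_depth=1 redo_depth=0
After op 8 (type): buf='doghi' undo_depth=2 redo_depth=0

Answer: doghi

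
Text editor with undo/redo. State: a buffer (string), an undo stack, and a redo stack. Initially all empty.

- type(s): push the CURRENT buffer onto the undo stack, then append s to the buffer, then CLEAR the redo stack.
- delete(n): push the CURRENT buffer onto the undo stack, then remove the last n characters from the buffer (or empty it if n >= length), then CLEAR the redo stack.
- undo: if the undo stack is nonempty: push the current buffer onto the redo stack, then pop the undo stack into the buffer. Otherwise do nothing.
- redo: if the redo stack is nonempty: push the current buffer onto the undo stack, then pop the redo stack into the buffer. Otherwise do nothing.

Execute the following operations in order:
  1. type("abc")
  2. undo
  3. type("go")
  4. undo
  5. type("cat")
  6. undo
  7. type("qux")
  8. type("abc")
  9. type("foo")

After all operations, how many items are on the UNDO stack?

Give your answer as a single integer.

Answer: 3

Derivation:
After op 1 (type): buf='abc' undo_depth=1 redo_depth=0
After op 2 (undo): buf='(empty)' undo_depth=0 redo_depth=1
After op 3 (type): buf='go' undo_depth=1 redo_depth=0
After op 4 (undo): buf='(empty)' undo_depth=0 redo_depth=1
After op 5 (type): buf='cat' undo_depth=1 redo_depth=0
After op 6 (undo): buf='(empty)' undo_depth=0 redo_depth=1
After op 7 (type): buf='qux' undo_depth=1 redo_depth=0
After op 8 (type): buf='quxabc' undo_depth=2 redo_depth=0
After op 9 (type): buf='quxabcfoo' undo_depth=3 redo_depth=0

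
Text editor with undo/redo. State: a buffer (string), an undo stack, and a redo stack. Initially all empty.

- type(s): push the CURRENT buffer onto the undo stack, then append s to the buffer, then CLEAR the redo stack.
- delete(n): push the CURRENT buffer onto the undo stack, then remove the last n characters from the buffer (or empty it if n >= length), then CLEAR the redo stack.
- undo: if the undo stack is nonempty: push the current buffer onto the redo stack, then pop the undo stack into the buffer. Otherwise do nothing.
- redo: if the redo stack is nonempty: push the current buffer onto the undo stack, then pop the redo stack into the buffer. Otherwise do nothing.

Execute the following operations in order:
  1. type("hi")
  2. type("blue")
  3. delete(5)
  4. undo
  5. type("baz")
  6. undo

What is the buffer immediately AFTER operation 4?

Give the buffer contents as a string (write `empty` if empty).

Answer: hiblue

Derivation:
After op 1 (type): buf='hi' undo_depth=1 redo_depth=0
After op 2 (type): buf='hiblue' undo_depth=2 redo_depth=0
After op 3 (delete): buf='h' undo_depth=3 redo_depth=0
After op 4 (undo): buf='hiblue' undo_depth=2 redo_depth=1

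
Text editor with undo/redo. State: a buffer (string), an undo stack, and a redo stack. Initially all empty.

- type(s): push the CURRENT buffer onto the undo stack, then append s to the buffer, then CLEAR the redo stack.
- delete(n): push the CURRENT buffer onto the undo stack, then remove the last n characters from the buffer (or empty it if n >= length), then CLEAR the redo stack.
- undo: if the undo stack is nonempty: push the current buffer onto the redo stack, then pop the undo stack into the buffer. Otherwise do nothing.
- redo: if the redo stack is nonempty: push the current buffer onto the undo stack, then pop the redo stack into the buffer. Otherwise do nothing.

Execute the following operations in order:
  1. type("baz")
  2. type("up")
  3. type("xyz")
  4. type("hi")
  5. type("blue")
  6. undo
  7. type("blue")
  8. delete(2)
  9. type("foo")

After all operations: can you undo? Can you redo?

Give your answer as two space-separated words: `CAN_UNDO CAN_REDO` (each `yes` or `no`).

Answer: yes no

Derivation:
After op 1 (type): buf='baz' undo_depth=1 redo_depth=0
After op 2 (type): buf='bazup' undo_depth=2 redo_depth=0
After op 3 (type): buf='bazupxyz' undo_depth=3 redo_depth=0
After op 4 (type): buf='bazupxyzhi' undo_depth=4 redo_depth=0
After op 5 (type): buf='bazupxyzhiblue' undo_depth=5 redo_depth=0
After op 6 (undo): buf='bazupxyzhi' undo_depth=4 redo_depth=1
After op 7 (type): buf='bazupxyzhiblue' undo_depth=5 redo_depth=0
After op 8 (delete): buf='bazupxyzhibl' undo_depth=6 redo_depth=0
After op 9 (type): buf='bazupxyzhiblfoo' undo_depth=7 redo_depth=0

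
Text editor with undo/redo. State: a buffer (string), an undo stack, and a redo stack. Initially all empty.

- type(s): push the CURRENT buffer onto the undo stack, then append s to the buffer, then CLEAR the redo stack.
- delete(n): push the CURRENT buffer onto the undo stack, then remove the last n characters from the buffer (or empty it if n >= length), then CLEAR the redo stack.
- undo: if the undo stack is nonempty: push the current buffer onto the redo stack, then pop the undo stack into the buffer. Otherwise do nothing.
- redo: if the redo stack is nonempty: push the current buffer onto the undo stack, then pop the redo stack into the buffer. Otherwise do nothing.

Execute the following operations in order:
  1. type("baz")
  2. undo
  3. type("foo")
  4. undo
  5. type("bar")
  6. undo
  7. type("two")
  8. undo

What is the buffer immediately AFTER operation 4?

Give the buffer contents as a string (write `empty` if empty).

Answer: empty

Derivation:
After op 1 (type): buf='baz' undo_depth=1 redo_depth=0
After op 2 (undo): buf='(empty)' undo_depth=0 redo_depth=1
After op 3 (type): buf='foo' undo_depth=1 redo_depth=0
After op 4 (undo): buf='(empty)' undo_depth=0 redo_depth=1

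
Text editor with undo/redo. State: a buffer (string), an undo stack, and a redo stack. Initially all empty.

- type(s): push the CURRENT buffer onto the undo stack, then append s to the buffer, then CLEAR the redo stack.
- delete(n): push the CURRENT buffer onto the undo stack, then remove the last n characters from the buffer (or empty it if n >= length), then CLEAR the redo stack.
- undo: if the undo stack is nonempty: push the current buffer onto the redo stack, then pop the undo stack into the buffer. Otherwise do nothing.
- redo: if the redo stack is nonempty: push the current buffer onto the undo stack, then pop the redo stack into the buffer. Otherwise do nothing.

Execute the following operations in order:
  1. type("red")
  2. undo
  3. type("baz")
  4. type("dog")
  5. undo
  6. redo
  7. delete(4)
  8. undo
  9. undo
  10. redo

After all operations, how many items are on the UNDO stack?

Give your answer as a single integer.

After op 1 (type): buf='red' undo_depth=1 redo_depth=0
After op 2 (undo): buf='(empty)' undo_depth=0 redo_depth=1
After op 3 (type): buf='baz' undo_depth=1 redo_depth=0
After op 4 (type): buf='bazdog' undo_depth=2 redo_depth=0
After op 5 (undo): buf='baz' undo_depth=1 redo_depth=1
After op 6 (redo): buf='bazdog' undo_depth=2 redo_depth=0
After op 7 (delete): buf='ba' undo_depth=3 redo_depth=0
After op 8 (undo): buf='bazdog' undo_depth=2 redo_depth=1
After op 9 (undo): buf='baz' undo_depth=1 redo_depth=2
After op 10 (redo): buf='bazdog' undo_depth=2 redo_depth=1

Answer: 2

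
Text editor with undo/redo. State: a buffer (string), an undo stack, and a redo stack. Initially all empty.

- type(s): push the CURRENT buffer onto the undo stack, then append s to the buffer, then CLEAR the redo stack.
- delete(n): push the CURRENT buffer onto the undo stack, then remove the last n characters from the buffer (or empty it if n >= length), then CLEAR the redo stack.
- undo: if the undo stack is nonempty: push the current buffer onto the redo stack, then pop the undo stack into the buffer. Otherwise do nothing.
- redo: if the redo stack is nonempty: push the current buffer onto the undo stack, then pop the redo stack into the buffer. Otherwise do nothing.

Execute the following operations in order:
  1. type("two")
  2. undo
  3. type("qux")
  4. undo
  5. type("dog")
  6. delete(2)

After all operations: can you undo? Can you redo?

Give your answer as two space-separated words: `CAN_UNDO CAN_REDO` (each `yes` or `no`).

Answer: yes no

Derivation:
After op 1 (type): buf='two' undo_depth=1 redo_depth=0
After op 2 (undo): buf='(empty)' undo_depth=0 redo_depth=1
After op 3 (type): buf='qux' undo_depth=1 redo_depth=0
After op 4 (undo): buf='(empty)' undo_depth=0 redo_depth=1
After op 5 (type): buf='dog' undo_depth=1 redo_depth=0
After op 6 (delete): buf='d' undo_depth=2 redo_depth=0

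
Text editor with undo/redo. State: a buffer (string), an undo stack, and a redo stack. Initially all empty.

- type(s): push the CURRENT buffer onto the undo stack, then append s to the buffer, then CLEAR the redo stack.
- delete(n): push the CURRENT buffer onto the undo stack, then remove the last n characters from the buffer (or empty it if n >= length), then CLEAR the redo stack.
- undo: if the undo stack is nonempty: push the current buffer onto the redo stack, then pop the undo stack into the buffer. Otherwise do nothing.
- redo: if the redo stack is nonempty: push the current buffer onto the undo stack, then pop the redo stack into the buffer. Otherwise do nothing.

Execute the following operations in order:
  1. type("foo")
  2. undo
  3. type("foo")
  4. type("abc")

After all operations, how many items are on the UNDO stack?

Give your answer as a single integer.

After op 1 (type): buf='foo' undo_depth=1 redo_depth=0
After op 2 (undo): buf='(empty)' undo_depth=0 redo_depth=1
After op 3 (type): buf='foo' undo_depth=1 redo_depth=0
After op 4 (type): buf='fooabc' undo_depth=2 redo_depth=0

Answer: 2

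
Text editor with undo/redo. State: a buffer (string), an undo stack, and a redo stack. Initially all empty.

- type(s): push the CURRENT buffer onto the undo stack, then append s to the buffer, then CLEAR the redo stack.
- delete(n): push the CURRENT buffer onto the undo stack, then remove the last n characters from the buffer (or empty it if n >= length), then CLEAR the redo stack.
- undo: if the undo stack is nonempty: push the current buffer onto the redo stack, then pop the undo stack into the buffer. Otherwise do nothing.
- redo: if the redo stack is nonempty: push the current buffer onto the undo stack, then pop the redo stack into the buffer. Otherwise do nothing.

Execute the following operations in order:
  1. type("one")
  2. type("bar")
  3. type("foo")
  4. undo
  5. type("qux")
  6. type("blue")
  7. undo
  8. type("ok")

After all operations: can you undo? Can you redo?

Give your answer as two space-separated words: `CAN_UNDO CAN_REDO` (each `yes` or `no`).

Answer: yes no

Derivation:
After op 1 (type): buf='one' undo_depth=1 redo_depth=0
After op 2 (type): buf='onebar' undo_depth=2 redo_depth=0
After op 3 (type): buf='onebarfoo' undo_depth=3 redo_depth=0
After op 4 (undo): buf='onebar' undo_depth=2 redo_depth=1
After op 5 (type): buf='onebarqux' undo_depth=3 redo_depth=0
After op 6 (type): buf='onebarquxblue' undo_depth=4 redo_depth=0
After op 7 (undo): buf='onebarqux' undo_depth=3 redo_depth=1
After op 8 (type): buf='onebarquxok' undo_depth=4 redo_depth=0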